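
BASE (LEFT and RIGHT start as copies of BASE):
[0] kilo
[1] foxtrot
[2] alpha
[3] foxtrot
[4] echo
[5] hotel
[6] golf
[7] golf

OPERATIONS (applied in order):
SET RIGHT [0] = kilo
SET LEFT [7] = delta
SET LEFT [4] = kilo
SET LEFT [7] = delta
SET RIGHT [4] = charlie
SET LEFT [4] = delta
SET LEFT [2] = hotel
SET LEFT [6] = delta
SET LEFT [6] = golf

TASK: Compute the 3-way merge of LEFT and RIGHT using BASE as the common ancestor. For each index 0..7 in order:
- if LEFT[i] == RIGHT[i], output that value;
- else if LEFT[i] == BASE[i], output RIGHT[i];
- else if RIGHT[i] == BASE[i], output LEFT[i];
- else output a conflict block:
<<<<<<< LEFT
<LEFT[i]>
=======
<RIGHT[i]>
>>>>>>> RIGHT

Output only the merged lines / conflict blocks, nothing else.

Final LEFT:  [kilo, foxtrot, hotel, foxtrot, delta, hotel, golf, delta]
Final RIGHT: [kilo, foxtrot, alpha, foxtrot, charlie, hotel, golf, golf]
i=0: L=kilo R=kilo -> agree -> kilo
i=1: L=foxtrot R=foxtrot -> agree -> foxtrot
i=2: L=hotel, R=alpha=BASE -> take LEFT -> hotel
i=3: L=foxtrot R=foxtrot -> agree -> foxtrot
i=4: BASE=echo L=delta R=charlie all differ -> CONFLICT
i=5: L=hotel R=hotel -> agree -> hotel
i=6: L=golf R=golf -> agree -> golf
i=7: L=delta, R=golf=BASE -> take LEFT -> delta

Answer: kilo
foxtrot
hotel
foxtrot
<<<<<<< LEFT
delta
=======
charlie
>>>>>>> RIGHT
hotel
golf
delta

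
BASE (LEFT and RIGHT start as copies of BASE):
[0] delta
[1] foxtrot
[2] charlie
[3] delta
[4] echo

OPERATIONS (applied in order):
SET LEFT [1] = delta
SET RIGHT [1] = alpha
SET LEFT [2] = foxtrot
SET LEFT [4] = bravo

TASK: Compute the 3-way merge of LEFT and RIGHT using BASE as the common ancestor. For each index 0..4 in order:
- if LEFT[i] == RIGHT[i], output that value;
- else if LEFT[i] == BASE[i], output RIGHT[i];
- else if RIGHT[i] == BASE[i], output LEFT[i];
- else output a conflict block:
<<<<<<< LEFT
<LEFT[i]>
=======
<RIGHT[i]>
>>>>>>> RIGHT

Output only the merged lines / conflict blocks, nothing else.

Final LEFT:  [delta, delta, foxtrot, delta, bravo]
Final RIGHT: [delta, alpha, charlie, delta, echo]
i=0: L=delta R=delta -> agree -> delta
i=1: BASE=foxtrot L=delta R=alpha all differ -> CONFLICT
i=2: L=foxtrot, R=charlie=BASE -> take LEFT -> foxtrot
i=3: L=delta R=delta -> agree -> delta
i=4: L=bravo, R=echo=BASE -> take LEFT -> bravo

Answer: delta
<<<<<<< LEFT
delta
=======
alpha
>>>>>>> RIGHT
foxtrot
delta
bravo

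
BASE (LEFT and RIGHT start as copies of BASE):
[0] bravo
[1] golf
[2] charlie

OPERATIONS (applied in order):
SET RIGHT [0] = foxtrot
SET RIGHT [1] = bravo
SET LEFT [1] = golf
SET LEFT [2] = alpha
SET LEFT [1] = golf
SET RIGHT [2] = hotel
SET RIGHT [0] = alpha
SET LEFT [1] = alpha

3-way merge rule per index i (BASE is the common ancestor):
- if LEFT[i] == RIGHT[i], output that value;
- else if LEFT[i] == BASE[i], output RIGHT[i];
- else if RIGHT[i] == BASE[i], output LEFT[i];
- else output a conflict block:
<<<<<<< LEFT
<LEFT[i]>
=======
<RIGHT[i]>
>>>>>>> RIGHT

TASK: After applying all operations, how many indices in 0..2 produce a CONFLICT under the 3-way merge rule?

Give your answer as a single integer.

Answer: 2

Derivation:
Final LEFT:  [bravo, alpha, alpha]
Final RIGHT: [alpha, bravo, hotel]
i=0: L=bravo=BASE, R=alpha -> take RIGHT -> alpha
i=1: BASE=golf L=alpha R=bravo all differ -> CONFLICT
i=2: BASE=charlie L=alpha R=hotel all differ -> CONFLICT
Conflict count: 2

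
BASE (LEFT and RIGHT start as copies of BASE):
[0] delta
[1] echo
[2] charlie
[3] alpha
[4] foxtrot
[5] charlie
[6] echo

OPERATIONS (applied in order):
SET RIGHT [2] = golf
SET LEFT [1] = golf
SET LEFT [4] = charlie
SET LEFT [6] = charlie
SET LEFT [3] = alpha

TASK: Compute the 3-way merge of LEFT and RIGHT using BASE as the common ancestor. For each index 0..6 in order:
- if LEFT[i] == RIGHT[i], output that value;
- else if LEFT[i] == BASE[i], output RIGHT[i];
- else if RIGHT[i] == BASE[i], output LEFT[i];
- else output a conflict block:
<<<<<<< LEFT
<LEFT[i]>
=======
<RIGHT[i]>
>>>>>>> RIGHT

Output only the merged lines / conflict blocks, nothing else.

Final LEFT:  [delta, golf, charlie, alpha, charlie, charlie, charlie]
Final RIGHT: [delta, echo, golf, alpha, foxtrot, charlie, echo]
i=0: L=delta R=delta -> agree -> delta
i=1: L=golf, R=echo=BASE -> take LEFT -> golf
i=2: L=charlie=BASE, R=golf -> take RIGHT -> golf
i=3: L=alpha R=alpha -> agree -> alpha
i=4: L=charlie, R=foxtrot=BASE -> take LEFT -> charlie
i=5: L=charlie R=charlie -> agree -> charlie
i=6: L=charlie, R=echo=BASE -> take LEFT -> charlie

Answer: delta
golf
golf
alpha
charlie
charlie
charlie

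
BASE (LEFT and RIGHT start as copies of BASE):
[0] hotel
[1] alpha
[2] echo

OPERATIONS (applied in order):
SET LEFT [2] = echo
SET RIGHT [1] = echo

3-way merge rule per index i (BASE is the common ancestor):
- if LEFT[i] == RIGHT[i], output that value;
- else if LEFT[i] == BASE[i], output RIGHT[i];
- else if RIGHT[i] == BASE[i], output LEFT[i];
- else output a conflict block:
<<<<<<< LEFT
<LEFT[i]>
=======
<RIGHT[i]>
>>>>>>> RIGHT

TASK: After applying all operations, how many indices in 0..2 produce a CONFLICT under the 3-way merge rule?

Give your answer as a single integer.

Final LEFT:  [hotel, alpha, echo]
Final RIGHT: [hotel, echo, echo]
i=0: L=hotel R=hotel -> agree -> hotel
i=1: L=alpha=BASE, R=echo -> take RIGHT -> echo
i=2: L=echo R=echo -> agree -> echo
Conflict count: 0

Answer: 0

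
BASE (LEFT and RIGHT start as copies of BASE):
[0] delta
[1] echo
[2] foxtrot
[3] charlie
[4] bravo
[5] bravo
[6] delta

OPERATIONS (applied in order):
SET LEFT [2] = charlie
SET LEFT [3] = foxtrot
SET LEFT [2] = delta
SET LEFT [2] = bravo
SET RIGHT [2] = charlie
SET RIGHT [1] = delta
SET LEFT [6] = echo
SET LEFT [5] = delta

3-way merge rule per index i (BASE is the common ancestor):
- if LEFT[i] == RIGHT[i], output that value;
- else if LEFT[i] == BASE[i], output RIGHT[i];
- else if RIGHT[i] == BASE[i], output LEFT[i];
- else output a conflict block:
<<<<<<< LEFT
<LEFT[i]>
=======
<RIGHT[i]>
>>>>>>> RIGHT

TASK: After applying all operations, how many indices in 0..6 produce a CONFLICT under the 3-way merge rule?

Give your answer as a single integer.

Final LEFT:  [delta, echo, bravo, foxtrot, bravo, delta, echo]
Final RIGHT: [delta, delta, charlie, charlie, bravo, bravo, delta]
i=0: L=delta R=delta -> agree -> delta
i=1: L=echo=BASE, R=delta -> take RIGHT -> delta
i=2: BASE=foxtrot L=bravo R=charlie all differ -> CONFLICT
i=3: L=foxtrot, R=charlie=BASE -> take LEFT -> foxtrot
i=4: L=bravo R=bravo -> agree -> bravo
i=5: L=delta, R=bravo=BASE -> take LEFT -> delta
i=6: L=echo, R=delta=BASE -> take LEFT -> echo
Conflict count: 1

Answer: 1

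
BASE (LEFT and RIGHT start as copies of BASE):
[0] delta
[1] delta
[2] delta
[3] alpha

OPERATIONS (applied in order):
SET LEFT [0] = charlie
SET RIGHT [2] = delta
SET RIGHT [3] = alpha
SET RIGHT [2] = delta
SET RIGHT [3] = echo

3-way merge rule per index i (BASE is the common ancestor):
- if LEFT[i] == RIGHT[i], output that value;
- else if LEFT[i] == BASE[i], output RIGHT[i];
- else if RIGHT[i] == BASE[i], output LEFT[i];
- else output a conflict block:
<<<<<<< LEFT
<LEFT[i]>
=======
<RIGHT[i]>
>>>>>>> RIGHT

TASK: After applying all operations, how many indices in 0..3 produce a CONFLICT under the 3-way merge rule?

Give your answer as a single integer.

Final LEFT:  [charlie, delta, delta, alpha]
Final RIGHT: [delta, delta, delta, echo]
i=0: L=charlie, R=delta=BASE -> take LEFT -> charlie
i=1: L=delta R=delta -> agree -> delta
i=2: L=delta R=delta -> agree -> delta
i=3: L=alpha=BASE, R=echo -> take RIGHT -> echo
Conflict count: 0

Answer: 0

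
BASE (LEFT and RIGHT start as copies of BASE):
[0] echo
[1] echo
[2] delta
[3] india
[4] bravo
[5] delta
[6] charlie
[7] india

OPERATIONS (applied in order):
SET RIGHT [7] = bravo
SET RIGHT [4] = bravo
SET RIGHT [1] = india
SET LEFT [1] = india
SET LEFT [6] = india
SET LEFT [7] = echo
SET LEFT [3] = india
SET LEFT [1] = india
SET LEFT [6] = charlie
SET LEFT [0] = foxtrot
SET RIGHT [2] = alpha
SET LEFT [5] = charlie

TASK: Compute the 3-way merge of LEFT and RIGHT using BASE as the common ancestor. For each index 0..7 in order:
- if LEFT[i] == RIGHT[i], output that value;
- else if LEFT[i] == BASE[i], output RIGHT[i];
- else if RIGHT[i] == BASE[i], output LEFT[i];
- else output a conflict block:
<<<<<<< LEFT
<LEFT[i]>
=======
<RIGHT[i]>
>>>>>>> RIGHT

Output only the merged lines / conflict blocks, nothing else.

Answer: foxtrot
india
alpha
india
bravo
charlie
charlie
<<<<<<< LEFT
echo
=======
bravo
>>>>>>> RIGHT

Derivation:
Final LEFT:  [foxtrot, india, delta, india, bravo, charlie, charlie, echo]
Final RIGHT: [echo, india, alpha, india, bravo, delta, charlie, bravo]
i=0: L=foxtrot, R=echo=BASE -> take LEFT -> foxtrot
i=1: L=india R=india -> agree -> india
i=2: L=delta=BASE, R=alpha -> take RIGHT -> alpha
i=3: L=india R=india -> agree -> india
i=4: L=bravo R=bravo -> agree -> bravo
i=5: L=charlie, R=delta=BASE -> take LEFT -> charlie
i=6: L=charlie R=charlie -> agree -> charlie
i=7: BASE=india L=echo R=bravo all differ -> CONFLICT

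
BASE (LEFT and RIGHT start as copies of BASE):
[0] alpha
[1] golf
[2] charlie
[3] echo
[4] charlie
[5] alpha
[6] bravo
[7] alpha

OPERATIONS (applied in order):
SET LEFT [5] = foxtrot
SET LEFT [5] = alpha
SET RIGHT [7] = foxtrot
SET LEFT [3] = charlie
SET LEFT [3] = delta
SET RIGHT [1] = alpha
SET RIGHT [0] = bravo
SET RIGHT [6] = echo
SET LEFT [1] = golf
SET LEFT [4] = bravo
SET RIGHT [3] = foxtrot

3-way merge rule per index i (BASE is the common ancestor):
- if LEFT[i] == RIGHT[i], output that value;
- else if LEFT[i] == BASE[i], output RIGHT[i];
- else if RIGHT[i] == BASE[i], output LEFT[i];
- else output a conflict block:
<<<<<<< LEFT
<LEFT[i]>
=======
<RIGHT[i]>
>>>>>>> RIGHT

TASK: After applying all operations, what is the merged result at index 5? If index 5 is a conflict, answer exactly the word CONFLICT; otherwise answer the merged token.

Final LEFT:  [alpha, golf, charlie, delta, bravo, alpha, bravo, alpha]
Final RIGHT: [bravo, alpha, charlie, foxtrot, charlie, alpha, echo, foxtrot]
i=0: L=alpha=BASE, R=bravo -> take RIGHT -> bravo
i=1: L=golf=BASE, R=alpha -> take RIGHT -> alpha
i=2: L=charlie R=charlie -> agree -> charlie
i=3: BASE=echo L=delta R=foxtrot all differ -> CONFLICT
i=4: L=bravo, R=charlie=BASE -> take LEFT -> bravo
i=5: L=alpha R=alpha -> agree -> alpha
i=6: L=bravo=BASE, R=echo -> take RIGHT -> echo
i=7: L=alpha=BASE, R=foxtrot -> take RIGHT -> foxtrot
Index 5 -> alpha

Answer: alpha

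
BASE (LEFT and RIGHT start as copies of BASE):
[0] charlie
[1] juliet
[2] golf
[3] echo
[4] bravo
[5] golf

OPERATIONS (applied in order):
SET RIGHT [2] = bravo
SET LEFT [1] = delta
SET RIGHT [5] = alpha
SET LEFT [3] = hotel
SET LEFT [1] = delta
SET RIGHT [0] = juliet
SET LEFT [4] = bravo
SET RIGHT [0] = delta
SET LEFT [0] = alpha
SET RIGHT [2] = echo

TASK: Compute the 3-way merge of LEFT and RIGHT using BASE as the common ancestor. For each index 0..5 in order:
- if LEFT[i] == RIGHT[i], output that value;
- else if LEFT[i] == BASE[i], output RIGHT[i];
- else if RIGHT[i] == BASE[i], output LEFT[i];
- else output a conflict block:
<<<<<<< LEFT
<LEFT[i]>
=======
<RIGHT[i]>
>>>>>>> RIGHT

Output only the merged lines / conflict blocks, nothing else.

Answer: <<<<<<< LEFT
alpha
=======
delta
>>>>>>> RIGHT
delta
echo
hotel
bravo
alpha

Derivation:
Final LEFT:  [alpha, delta, golf, hotel, bravo, golf]
Final RIGHT: [delta, juliet, echo, echo, bravo, alpha]
i=0: BASE=charlie L=alpha R=delta all differ -> CONFLICT
i=1: L=delta, R=juliet=BASE -> take LEFT -> delta
i=2: L=golf=BASE, R=echo -> take RIGHT -> echo
i=3: L=hotel, R=echo=BASE -> take LEFT -> hotel
i=4: L=bravo R=bravo -> agree -> bravo
i=5: L=golf=BASE, R=alpha -> take RIGHT -> alpha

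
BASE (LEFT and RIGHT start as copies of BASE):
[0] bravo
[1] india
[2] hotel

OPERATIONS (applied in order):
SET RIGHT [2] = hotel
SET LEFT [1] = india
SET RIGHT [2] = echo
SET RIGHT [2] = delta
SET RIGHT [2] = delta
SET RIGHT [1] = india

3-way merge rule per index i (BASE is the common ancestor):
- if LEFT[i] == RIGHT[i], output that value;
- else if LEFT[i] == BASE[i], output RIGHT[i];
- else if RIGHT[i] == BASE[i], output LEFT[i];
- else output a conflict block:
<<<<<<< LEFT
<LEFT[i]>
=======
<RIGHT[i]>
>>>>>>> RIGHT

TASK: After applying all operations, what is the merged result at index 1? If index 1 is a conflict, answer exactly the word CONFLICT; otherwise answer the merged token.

Answer: india

Derivation:
Final LEFT:  [bravo, india, hotel]
Final RIGHT: [bravo, india, delta]
i=0: L=bravo R=bravo -> agree -> bravo
i=1: L=india R=india -> agree -> india
i=2: L=hotel=BASE, R=delta -> take RIGHT -> delta
Index 1 -> india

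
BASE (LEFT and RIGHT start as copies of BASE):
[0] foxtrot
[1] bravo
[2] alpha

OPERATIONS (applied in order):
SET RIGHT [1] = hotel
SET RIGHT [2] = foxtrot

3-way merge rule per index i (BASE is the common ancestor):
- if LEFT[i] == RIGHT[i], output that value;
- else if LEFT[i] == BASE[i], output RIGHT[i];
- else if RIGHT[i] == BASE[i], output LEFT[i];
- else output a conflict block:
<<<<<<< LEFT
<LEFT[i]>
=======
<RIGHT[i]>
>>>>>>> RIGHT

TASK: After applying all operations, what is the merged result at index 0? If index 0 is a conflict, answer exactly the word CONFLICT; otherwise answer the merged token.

Final LEFT:  [foxtrot, bravo, alpha]
Final RIGHT: [foxtrot, hotel, foxtrot]
i=0: L=foxtrot R=foxtrot -> agree -> foxtrot
i=1: L=bravo=BASE, R=hotel -> take RIGHT -> hotel
i=2: L=alpha=BASE, R=foxtrot -> take RIGHT -> foxtrot
Index 0 -> foxtrot

Answer: foxtrot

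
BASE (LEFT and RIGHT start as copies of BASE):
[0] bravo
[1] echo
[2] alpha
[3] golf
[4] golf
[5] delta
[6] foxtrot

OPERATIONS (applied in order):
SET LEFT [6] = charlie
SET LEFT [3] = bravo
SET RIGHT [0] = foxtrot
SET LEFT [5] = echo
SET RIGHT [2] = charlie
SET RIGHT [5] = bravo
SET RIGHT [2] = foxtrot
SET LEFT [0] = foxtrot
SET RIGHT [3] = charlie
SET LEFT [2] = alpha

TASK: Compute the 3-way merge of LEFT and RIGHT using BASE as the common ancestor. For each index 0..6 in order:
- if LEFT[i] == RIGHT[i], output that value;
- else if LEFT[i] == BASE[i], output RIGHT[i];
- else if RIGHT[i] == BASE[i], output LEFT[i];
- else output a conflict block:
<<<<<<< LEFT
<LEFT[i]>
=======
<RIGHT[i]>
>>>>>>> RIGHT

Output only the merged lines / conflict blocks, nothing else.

Final LEFT:  [foxtrot, echo, alpha, bravo, golf, echo, charlie]
Final RIGHT: [foxtrot, echo, foxtrot, charlie, golf, bravo, foxtrot]
i=0: L=foxtrot R=foxtrot -> agree -> foxtrot
i=1: L=echo R=echo -> agree -> echo
i=2: L=alpha=BASE, R=foxtrot -> take RIGHT -> foxtrot
i=3: BASE=golf L=bravo R=charlie all differ -> CONFLICT
i=4: L=golf R=golf -> agree -> golf
i=5: BASE=delta L=echo R=bravo all differ -> CONFLICT
i=6: L=charlie, R=foxtrot=BASE -> take LEFT -> charlie

Answer: foxtrot
echo
foxtrot
<<<<<<< LEFT
bravo
=======
charlie
>>>>>>> RIGHT
golf
<<<<<<< LEFT
echo
=======
bravo
>>>>>>> RIGHT
charlie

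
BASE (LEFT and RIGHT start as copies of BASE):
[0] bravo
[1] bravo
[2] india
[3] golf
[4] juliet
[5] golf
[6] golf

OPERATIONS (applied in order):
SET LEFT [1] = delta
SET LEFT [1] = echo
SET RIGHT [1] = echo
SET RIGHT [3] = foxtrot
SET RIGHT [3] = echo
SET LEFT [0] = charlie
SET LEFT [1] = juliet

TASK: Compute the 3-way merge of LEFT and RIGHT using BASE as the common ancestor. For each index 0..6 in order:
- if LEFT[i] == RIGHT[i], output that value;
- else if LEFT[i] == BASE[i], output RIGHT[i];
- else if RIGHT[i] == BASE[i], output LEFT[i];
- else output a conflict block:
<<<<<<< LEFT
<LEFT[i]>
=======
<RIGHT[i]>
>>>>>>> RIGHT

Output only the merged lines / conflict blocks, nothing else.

Answer: charlie
<<<<<<< LEFT
juliet
=======
echo
>>>>>>> RIGHT
india
echo
juliet
golf
golf

Derivation:
Final LEFT:  [charlie, juliet, india, golf, juliet, golf, golf]
Final RIGHT: [bravo, echo, india, echo, juliet, golf, golf]
i=0: L=charlie, R=bravo=BASE -> take LEFT -> charlie
i=1: BASE=bravo L=juliet R=echo all differ -> CONFLICT
i=2: L=india R=india -> agree -> india
i=3: L=golf=BASE, R=echo -> take RIGHT -> echo
i=4: L=juliet R=juliet -> agree -> juliet
i=5: L=golf R=golf -> agree -> golf
i=6: L=golf R=golf -> agree -> golf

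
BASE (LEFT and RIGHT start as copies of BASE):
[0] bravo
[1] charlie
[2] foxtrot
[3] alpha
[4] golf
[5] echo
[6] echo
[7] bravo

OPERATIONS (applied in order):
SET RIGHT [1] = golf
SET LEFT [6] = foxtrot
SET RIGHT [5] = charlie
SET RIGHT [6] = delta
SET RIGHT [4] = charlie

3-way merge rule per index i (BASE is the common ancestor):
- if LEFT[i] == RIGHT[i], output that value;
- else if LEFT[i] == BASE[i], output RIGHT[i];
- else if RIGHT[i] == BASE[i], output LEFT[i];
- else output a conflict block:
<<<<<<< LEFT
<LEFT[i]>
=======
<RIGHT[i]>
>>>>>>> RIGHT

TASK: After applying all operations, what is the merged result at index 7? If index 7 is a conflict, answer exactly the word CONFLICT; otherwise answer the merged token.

Final LEFT:  [bravo, charlie, foxtrot, alpha, golf, echo, foxtrot, bravo]
Final RIGHT: [bravo, golf, foxtrot, alpha, charlie, charlie, delta, bravo]
i=0: L=bravo R=bravo -> agree -> bravo
i=1: L=charlie=BASE, R=golf -> take RIGHT -> golf
i=2: L=foxtrot R=foxtrot -> agree -> foxtrot
i=3: L=alpha R=alpha -> agree -> alpha
i=4: L=golf=BASE, R=charlie -> take RIGHT -> charlie
i=5: L=echo=BASE, R=charlie -> take RIGHT -> charlie
i=6: BASE=echo L=foxtrot R=delta all differ -> CONFLICT
i=7: L=bravo R=bravo -> agree -> bravo
Index 7 -> bravo

Answer: bravo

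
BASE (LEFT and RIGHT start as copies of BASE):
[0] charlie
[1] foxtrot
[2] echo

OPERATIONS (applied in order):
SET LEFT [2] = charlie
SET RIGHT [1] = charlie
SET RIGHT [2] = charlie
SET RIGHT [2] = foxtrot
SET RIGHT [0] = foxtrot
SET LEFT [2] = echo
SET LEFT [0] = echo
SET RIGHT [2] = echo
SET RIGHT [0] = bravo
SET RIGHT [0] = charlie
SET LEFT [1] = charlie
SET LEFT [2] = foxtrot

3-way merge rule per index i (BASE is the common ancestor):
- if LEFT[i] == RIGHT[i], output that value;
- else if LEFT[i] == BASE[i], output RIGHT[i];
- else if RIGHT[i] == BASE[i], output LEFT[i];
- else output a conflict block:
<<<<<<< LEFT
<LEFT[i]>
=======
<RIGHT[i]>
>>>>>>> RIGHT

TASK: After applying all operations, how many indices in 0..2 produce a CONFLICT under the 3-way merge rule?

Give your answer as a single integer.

Final LEFT:  [echo, charlie, foxtrot]
Final RIGHT: [charlie, charlie, echo]
i=0: L=echo, R=charlie=BASE -> take LEFT -> echo
i=1: L=charlie R=charlie -> agree -> charlie
i=2: L=foxtrot, R=echo=BASE -> take LEFT -> foxtrot
Conflict count: 0

Answer: 0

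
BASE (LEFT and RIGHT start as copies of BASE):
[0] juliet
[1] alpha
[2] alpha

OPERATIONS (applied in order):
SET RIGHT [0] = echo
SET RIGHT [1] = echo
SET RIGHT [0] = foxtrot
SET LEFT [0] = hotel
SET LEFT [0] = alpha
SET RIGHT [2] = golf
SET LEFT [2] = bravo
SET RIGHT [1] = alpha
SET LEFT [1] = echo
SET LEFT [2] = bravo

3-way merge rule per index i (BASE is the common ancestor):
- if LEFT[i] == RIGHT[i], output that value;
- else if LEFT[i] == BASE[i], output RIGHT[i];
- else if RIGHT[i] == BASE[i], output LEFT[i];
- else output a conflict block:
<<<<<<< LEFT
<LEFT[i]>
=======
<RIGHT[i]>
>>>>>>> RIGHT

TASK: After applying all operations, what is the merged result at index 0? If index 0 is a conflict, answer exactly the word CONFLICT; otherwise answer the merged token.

Final LEFT:  [alpha, echo, bravo]
Final RIGHT: [foxtrot, alpha, golf]
i=0: BASE=juliet L=alpha R=foxtrot all differ -> CONFLICT
i=1: L=echo, R=alpha=BASE -> take LEFT -> echo
i=2: BASE=alpha L=bravo R=golf all differ -> CONFLICT
Index 0 -> CONFLICT

Answer: CONFLICT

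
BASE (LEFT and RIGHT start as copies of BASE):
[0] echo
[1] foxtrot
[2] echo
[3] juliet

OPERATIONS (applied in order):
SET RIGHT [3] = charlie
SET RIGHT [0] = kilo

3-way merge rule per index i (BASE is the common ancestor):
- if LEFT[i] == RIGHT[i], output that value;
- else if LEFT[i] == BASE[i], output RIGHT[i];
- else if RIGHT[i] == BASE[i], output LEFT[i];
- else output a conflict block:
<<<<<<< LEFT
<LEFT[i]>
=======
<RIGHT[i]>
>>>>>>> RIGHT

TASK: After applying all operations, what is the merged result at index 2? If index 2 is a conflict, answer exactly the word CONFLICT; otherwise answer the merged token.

Answer: echo

Derivation:
Final LEFT:  [echo, foxtrot, echo, juliet]
Final RIGHT: [kilo, foxtrot, echo, charlie]
i=0: L=echo=BASE, R=kilo -> take RIGHT -> kilo
i=1: L=foxtrot R=foxtrot -> agree -> foxtrot
i=2: L=echo R=echo -> agree -> echo
i=3: L=juliet=BASE, R=charlie -> take RIGHT -> charlie
Index 2 -> echo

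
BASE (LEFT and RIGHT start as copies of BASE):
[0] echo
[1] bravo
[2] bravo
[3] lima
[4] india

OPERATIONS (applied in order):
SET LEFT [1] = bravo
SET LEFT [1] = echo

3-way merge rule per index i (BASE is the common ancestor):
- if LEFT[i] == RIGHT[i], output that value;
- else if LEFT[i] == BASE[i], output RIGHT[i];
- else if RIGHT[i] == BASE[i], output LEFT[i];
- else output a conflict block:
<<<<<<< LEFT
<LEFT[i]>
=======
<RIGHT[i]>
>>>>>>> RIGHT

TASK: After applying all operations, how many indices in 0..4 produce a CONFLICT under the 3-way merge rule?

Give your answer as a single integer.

Final LEFT:  [echo, echo, bravo, lima, india]
Final RIGHT: [echo, bravo, bravo, lima, india]
i=0: L=echo R=echo -> agree -> echo
i=1: L=echo, R=bravo=BASE -> take LEFT -> echo
i=2: L=bravo R=bravo -> agree -> bravo
i=3: L=lima R=lima -> agree -> lima
i=4: L=india R=india -> agree -> india
Conflict count: 0

Answer: 0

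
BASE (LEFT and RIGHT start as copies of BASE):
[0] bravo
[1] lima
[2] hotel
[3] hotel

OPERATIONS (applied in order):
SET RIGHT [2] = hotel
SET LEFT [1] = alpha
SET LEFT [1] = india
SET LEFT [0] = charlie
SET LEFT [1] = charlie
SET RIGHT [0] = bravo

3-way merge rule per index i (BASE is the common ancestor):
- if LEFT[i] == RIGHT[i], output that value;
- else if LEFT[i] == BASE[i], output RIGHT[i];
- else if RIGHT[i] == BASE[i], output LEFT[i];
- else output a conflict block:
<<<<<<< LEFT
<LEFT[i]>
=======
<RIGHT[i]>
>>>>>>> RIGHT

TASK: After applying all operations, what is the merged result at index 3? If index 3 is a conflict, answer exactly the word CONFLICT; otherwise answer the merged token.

Answer: hotel

Derivation:
Final LEFT:  [charlie, charlie, hotel, hotel]
Final RIGHT: [bravo, lima, hotel, hotel]
i=0: L=charlie, R=bravo=BASE -> take LEFT -> charlie
i=1: L=charlie, R=lima=BASE -> take LEFT -> charlie
i=2: L=hotel R=hotel -> agree -> hotel
i=3: L=hotel R=hotel -> agree -> hotel
Index 3 -> hotel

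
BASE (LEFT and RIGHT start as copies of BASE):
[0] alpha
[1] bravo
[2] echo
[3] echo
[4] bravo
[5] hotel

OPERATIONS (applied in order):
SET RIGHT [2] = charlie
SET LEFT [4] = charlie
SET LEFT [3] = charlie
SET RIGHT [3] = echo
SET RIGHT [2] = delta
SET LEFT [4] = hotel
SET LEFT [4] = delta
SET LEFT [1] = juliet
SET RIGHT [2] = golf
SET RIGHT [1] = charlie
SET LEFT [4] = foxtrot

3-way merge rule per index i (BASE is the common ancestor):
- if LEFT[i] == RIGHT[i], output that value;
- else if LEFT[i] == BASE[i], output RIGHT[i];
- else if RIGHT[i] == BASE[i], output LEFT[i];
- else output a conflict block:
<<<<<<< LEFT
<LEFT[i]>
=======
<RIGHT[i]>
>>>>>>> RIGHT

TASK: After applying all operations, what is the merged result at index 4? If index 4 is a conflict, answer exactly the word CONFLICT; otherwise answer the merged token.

Final LEFT:  [alpha, juliet, echo, charlie, foxtrot, hotel]
Final RIGHT: [alpha, charlie, golf, echo, bravo, hotel]
i=0: L=alpha R=alpha -> agree -> alpha
i=1: BASE=bravo L=juliet R=charlie all differ -> CONFLICT
i=2: L=echo=BASE, R=golf -> take RIGHT -> golf
i=3: L=charlie, R=echo=BASE -> take LEFT -> charlie
i=4: L=foxtrot, R=bravo=BASE -> take LEFT -> foxtrot
i=5: L=hotel R=hotel -> agree -> hotel
Index 4 -> foxtrot

Answer: foxtrot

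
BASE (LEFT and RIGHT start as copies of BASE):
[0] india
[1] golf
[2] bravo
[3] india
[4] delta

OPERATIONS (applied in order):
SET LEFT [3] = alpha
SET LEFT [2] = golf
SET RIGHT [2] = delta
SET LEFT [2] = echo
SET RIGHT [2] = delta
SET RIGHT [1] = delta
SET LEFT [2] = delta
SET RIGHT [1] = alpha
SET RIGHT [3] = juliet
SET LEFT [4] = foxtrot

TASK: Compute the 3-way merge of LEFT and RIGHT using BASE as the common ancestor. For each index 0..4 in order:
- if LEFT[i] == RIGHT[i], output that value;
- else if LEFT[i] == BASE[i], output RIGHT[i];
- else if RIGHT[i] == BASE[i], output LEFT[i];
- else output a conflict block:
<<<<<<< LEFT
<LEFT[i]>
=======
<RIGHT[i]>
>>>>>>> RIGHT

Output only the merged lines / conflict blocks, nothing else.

Final LEFT:  [india, golf, delta, alpha, foxtrot]
Final RIGHT: [india, alpha, delta, juliet, delta]
i=0: L=india R=india -> agree -> india
i=1: L=golf=BASE, R=alpha -> take RIGHT -> alpha
i=2: L=delta R=delta -> agree -> delta
i=3: BASE=india L=alpha R=juliet all differ -> CONFLICT
i=4: L=foxtrot, R=delta=BASE -> take LEFT -> foxtrot

Answer: india
alpha
delta
<<<<<<< LEFT
alpha
=======
juliet
>>>>>>> RIGHT
foxtrot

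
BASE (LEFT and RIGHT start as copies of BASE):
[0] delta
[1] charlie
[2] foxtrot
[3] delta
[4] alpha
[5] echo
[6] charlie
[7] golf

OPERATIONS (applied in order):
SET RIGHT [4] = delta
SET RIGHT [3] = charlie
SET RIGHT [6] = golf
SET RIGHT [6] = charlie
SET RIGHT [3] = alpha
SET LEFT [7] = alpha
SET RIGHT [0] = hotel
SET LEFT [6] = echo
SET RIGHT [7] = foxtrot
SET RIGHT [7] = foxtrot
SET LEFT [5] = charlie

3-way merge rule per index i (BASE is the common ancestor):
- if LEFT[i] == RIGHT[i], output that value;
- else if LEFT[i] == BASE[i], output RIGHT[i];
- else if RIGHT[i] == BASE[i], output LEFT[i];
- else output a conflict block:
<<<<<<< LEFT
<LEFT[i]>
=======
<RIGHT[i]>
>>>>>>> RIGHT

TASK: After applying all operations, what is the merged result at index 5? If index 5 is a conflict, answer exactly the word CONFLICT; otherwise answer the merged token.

Final LEFT:  [delta, charlie, foxtrot, delta, alpha, charlie, echo, alpha]
Final RIGHT: [hotel, charlie, foxtrot, alpha, delta, echo, charlie, foxtrot]
i=0: L=delta=BASE, R=hotel -> take RIGHT -> hotel
i=1: L=charlie R=charlie -> agree -> charlie
i=2: L=foxtrot R=foxtrot -> agree -> foxtrot
i=3: L=delta=BASE, R=alpha -> take RIGHT -> alpha
i=4: L=alpha=BASE, R=delta -> take RIGHT -> delta
i=5: L=charlie, R=echo=BASE -> take LEFT -> charlie
i=6: L=echo, R=charlie=BASE -> take LEFT -> echo
i=7: BASE=golf L=alpha R=foxtrot all differ -> CONFLICT
Index 5 -> charlie

Answer: charlie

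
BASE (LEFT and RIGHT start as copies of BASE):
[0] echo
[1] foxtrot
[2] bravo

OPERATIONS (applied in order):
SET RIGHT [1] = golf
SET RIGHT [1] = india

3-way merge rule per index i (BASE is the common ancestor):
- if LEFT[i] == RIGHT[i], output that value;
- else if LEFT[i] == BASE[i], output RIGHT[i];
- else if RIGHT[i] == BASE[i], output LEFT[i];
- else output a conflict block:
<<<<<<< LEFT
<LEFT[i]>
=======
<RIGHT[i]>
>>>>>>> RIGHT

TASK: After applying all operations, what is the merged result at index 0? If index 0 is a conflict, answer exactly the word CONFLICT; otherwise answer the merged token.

Answer: echo

Derivation:
Final LEFT:  [echo, foxtrot, bravo]
Final RIGHT: [echo, india, bravo]
i=0: L=echo R=echo -> agree -> echo
i=1: L=foxtrot=BASE, R=india -> take RIGHT -> india
i=2: L=bravo R=bravo -> agree -> bravo
Index 0 -> echo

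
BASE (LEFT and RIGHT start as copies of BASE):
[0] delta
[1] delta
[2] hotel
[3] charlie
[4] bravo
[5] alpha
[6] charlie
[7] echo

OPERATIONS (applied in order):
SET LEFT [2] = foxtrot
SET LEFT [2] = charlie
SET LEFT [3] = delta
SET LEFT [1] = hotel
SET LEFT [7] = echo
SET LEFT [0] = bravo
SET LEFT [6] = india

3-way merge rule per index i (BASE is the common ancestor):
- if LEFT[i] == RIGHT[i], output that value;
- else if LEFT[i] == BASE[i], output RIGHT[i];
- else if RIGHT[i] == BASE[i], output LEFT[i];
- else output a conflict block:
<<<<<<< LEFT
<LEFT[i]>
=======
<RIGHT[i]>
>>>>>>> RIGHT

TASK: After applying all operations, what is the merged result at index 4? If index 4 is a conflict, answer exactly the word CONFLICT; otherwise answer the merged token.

Final LEFT:  [bravo, hotel, charlie, delta, bravo, alpha, india, echo]
Final RIGHT: [delta, delta, hotel, charlie, bravo, alpha, charlie, echo]
i=0: L=bravo, R=delta=BASE -> take LEFT -> bravo
i=1: L=hotel, R=delta=BASE -> take LEFT -> hotel
i=2: L=charlie, R=hotel=BASE -> take LEFT -> charlie
i=3: L=delta, R=charlie=BASE -> take LEFT -> delta
i=4: L=bravo R=bravo -> agree -> bravo
i=5: L=alpha R=alpha -> agree -> alpha
i=6: L=india, R=charlie=BASE -> take LEFT -> india
i=7: L=echo R=echo -> agree -> echo
Index 4 -> bravo

Answer: bravo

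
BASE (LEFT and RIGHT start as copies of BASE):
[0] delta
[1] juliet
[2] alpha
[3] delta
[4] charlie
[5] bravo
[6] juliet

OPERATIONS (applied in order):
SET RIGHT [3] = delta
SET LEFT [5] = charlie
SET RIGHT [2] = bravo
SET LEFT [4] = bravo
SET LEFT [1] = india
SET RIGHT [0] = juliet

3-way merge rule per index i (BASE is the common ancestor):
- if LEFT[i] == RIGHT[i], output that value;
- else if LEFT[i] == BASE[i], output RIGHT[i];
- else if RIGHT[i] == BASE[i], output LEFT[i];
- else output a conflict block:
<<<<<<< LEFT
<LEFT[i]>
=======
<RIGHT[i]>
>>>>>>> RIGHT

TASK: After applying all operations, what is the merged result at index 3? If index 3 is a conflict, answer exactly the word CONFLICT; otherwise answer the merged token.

Answer: delta

Derivation:
Final LEFT:  [delta, india, alpha, delta, bravo, charlie, juliet]
Final RIGHT: [juliet, juliet, bravo, delta, charlie, bravo, juliet]
i=0: L=delta=BASE, R=juliet -> take RIGHT -> juliet
i=1: L=india, R=juliet=BASE -> take LEFT -> india
i=2: L=alpha=BASE, R=bravo -> take RIGHT -> bravo
i=3: L=delta R=delta -> agree -> delta
i=4: L=bravo, R=charlie=BASE -> take LEFT -> bravo
i=5: L=charlie, R=bravo=BASE -> take LEFT -> charlie
i=6: L=juliet R=juliet -> agree -> juliet
Index 3 -> delta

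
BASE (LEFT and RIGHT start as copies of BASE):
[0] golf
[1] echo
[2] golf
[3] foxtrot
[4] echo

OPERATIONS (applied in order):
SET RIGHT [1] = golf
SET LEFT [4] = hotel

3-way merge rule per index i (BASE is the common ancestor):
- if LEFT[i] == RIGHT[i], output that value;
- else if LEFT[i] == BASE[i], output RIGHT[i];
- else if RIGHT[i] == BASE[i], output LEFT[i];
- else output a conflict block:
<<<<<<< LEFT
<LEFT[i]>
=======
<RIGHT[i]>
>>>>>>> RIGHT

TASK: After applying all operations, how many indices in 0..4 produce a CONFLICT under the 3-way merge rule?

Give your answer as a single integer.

Final LEFT:  [golf, echo, golf, foxtrot, hotel]
Final RIGHT: [golf, golf, golf, foxtrot, echo]
i=0: L=golf R=golf -> agree -> golf
i=1: L=echo=BASE, R=golf -> take RIGHT -> golf
i=2: L=golf R=golf -> agree -> golf
i=3: L=foxtrot R=foxtrot -> agree -> foxtrot
i=4: L=hotel, R=echo=BASE -> take LEFT -> hotel
Conflict count: 0

Answer: 0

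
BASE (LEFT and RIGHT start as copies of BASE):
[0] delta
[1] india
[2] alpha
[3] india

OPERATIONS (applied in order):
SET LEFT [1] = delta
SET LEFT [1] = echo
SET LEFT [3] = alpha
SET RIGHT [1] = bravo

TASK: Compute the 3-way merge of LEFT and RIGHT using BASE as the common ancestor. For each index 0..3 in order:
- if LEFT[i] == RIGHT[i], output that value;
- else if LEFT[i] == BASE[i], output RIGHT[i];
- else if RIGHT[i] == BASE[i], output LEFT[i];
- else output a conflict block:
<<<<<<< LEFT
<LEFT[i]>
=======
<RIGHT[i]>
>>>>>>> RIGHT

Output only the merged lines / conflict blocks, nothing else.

Final LEFT:  [delta, echo, alpha, alpha]
Final RIGHT: [delta, bravo, alpha, india]
i=0: L=delta R=delta -> agree -> delta
i=1: BASE=india L=echo R=bravo all differ -> CONFLICT
i=2: L=alpha R=alpha -> agree -> alpha
i=3: L=alpha, R=india=BASE -> take LEFT -> alpha

Answer: delta
<<<<<<< LEFT
echo
=======
bravo
>>>>>>> RIGHT
alpha
alpha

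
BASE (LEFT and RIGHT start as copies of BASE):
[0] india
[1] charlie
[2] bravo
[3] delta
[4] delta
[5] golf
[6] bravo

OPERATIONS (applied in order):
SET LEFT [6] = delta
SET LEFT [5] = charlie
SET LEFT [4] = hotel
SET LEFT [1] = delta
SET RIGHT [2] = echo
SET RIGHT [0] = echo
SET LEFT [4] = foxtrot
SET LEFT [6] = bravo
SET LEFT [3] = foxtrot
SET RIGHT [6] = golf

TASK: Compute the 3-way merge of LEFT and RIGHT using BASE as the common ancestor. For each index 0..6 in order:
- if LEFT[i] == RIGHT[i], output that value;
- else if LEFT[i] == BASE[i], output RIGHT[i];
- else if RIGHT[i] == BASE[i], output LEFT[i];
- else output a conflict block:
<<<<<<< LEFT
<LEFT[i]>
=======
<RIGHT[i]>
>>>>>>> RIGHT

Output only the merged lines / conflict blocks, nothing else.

Answer: echo
delta
echo
foxtrot
foxtrot
charlie
golf

Derivation:
Final LEFT:  [india, delta, bravo, foxtrot, foxtrot, charlie, bravo]
Final RIGHT: [echo, charlie, echo, delta, delta, golf, golf]
i=0: L=india=BASE, R=echo -> take RIGHT -> echo
i=1: L=delta, R=charlie=BASE -> take LEFT -> delta
i=2: L=bravo=BASE, R=echo -> take RIGHT -> echo
i=3: L=foxtrot, R=delta=BASE -> take LEFT -> foxtrot
i=4: L=foxtrot, R=delta=BASE -> take LEFT -> foxtrot
i=5: L=charlie, R=golf=BASE -> take LEFT -> charlie
i=6: L=bravo=BASE, R=golf -> take RIGHT -> golf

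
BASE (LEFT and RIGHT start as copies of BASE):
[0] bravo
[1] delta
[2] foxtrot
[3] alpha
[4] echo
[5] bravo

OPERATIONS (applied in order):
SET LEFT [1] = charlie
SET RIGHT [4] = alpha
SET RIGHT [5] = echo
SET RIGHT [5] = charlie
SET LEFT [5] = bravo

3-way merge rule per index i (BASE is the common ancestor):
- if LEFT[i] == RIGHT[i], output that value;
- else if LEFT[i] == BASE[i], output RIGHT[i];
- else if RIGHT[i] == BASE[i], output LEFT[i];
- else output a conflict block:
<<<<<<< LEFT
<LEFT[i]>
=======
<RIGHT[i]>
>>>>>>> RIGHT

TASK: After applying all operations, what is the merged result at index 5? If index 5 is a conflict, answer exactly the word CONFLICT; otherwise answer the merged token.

Final LEFT:  [bravo, charlie, foxtrot, alpha, echo, bravo]
Final RIGHT: [bravo, delta, foxtrot, alpha, alpha, charlie]
i=0: L=bravo R=bravo -> agree -> bravo
i=1: L=charlie, R=delta=BASE -> take LEFT -> charlie
i=2: L=foxtrot R=foxtrot -> agree -> foxtrot
i=3: L=alpha R=alpha -> agree -> alpha
i=4: L=echo=BASE, R=alpha -> take RIGHT -> alpha
i=5: L=bravo=BASE, R=charlie -> take RIGHT -> charlie
Index 5 -> charlie

Answer: charlie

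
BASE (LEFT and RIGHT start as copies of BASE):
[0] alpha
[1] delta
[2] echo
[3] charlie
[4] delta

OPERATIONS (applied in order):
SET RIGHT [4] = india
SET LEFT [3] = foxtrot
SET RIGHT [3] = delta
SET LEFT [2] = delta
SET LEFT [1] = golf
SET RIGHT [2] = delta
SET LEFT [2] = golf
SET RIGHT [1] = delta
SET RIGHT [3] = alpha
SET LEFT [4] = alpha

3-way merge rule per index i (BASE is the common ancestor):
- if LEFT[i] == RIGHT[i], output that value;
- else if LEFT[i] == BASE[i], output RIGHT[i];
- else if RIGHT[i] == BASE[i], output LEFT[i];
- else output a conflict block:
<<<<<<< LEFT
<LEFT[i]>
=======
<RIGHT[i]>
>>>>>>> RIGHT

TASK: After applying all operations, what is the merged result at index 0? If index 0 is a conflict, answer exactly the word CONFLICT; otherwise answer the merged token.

Answer: alpha

Derivation:
Final LEFT:  [alpha, golf, golf, foxtrot, alpha]
Final RIGHT: [alpha, delta, delta, alpha, india]
i=0: L=alpha R=alpha -> agree -> alpha
i=1: L=golf, R=delta=BASE -> take LEFT -> golf
i=2: BASE=echo L=golf R=delta all differ -> CONFLICT
i=3: BASE=charlie L=foxtrot R=alpha all differ -> CONFLICT
i=4: BASE=delta L=alpha R=india all differ -> CONFLICT
Index 0 -> alpha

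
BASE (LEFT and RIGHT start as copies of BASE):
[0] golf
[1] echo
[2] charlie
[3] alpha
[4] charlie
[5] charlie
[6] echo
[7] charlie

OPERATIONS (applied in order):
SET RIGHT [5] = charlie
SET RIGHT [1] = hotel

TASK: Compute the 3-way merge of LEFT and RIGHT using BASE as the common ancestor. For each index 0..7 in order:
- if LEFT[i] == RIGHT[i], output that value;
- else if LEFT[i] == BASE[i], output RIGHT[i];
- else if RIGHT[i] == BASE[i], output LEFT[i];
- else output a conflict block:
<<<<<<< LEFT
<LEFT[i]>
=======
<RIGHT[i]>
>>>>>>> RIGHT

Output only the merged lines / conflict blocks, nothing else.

Answer: golf
hotel
charlie
alpha
charlie
charlie
echo
charlie

Derivation:
Final LEFT:  [golf, echo, charlie, alpha, charlie, charlie, echo, charlie]
Final RIGHT: [golf, hotel, charlie, alpha, charlie, charlie, echo, charlie]
i=0: L=golf R=golf -> agree -> golf
i=1: L=echo=BASE, R=hotel -> take RIGHT -> hotel
i=2: L=charlie R=charlie -> agree -> charlie
i=3: L=alpha R=alpha -> agree -> alpha
i=4: L=charlie R=charlie -> agree -> charlie
i=5: L=charlie R=charlie -> agree -> charlie
i=6: L=echo R=echo -> agree -> echo
i=7: L=charlie R=charlie -> agree -> charlie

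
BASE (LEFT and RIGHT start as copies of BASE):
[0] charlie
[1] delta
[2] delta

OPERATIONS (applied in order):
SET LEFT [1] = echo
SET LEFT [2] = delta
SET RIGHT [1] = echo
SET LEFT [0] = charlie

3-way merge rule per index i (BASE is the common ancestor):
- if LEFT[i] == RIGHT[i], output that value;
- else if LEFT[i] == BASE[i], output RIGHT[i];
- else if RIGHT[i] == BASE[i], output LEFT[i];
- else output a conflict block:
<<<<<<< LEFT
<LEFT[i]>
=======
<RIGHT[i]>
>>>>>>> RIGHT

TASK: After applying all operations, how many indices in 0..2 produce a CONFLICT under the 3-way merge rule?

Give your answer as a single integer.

Final LEFT:  [charlie, echo, delta]
Final RIGHT: [charlie, echo, delta]
i=0: L=charlie R=charlie -> agree -> charlie
i=1: L=echo R=echo -> agree -> echo
i=2: L=delta R=delta -> agree -> delta
Conflict count: 0

Answer: 0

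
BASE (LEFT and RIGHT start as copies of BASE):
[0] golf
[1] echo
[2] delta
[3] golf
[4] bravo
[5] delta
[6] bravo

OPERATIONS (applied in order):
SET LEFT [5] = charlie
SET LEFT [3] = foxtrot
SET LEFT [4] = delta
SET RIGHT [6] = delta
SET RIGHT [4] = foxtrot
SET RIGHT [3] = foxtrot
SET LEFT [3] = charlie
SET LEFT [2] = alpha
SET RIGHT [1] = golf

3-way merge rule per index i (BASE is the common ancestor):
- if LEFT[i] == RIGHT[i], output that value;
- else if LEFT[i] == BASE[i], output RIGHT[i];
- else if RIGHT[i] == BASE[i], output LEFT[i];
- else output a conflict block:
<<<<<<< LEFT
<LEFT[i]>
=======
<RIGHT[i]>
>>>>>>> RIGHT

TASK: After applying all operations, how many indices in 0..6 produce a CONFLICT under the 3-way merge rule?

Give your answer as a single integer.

Answer: 2

Derivation:
Final LEFT:  [golf, echo, alpha, charlie, delta, charlie, bravo]
Final RIGHT: [golf, golf, delta, foxtrot, foxtrot, delta, delta]
i=0: L=golf R=golf -> agree -> golf
i=1: L=echo=BASE, R=golf -> take RIGHT -> golf
i=2: L=alpha, R=delta=BASE -> take LEFT -> alpha
i=3: BASE=golf L=charlie R=foxtrot all differ -> CONFLICT
i=4: BASE=bravo L=delta R=foxtrot all differ -> CONFLICT
i=5: L=charlie, R=delta=BASE -> take LEFT -> charlie
i=6: L=bravo=BASE, R=delta -> take RIGHT -> delta
Conflict count: 2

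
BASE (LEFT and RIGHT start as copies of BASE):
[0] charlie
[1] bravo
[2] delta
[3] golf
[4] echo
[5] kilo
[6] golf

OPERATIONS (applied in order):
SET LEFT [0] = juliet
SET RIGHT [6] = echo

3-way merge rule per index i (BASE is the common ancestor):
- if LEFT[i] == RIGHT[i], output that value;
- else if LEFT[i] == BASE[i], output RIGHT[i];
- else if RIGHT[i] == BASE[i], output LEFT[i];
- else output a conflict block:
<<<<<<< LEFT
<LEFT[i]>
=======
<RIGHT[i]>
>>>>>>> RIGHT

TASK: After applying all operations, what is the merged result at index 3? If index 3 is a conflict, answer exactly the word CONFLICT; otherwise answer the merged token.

Final LEFT:  [juliet, bravo, delta, golf, echo, kilo, golf]
Final RIGHT: [charlie, bravo, delta, golf, echo, kilo, echo]
i=0: L=juliet, R=charlie=BASE -> take LEFT -> juliet
i=1: L=bravo R=bravo -> agree -> bravo
i=2: L=delta R=delta -> agree -> delta
i=3: L=golf R=golf -> agree -> golf
i=4: L=echo R=echo -> agree -> echo
i=5: L=kilo R=kilo -> agree -> kilo
i=6: L=golf=BASE, R=echo -> take RIGHT -> echo
Index 3 -> golf

Answer: golf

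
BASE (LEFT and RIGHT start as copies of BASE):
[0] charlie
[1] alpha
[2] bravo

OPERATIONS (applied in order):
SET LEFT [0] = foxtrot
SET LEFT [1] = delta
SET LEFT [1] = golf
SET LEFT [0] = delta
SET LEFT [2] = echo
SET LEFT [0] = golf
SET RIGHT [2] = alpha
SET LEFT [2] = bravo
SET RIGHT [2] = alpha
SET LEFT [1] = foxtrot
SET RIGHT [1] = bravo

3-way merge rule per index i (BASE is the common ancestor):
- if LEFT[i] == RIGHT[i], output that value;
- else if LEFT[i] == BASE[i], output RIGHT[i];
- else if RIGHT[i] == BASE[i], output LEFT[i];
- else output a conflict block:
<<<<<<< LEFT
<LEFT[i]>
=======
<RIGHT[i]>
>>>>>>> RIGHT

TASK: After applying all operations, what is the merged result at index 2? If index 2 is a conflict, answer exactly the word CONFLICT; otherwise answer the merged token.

Final LEFT:  [golf, foxtrot, bravo]
Final RIGHT: [charlie, bravo, alpha]
i=0: L=golf, R=charlie=BASE -> take LEFT -> golf
i=1: BASE=alpha L=foxtrot R=bravo all differ -> CONFLICT
i=2: L=bravo=BASE, R=alpha -> take RIGHT -> alpha
Index 2 -> alpha

Answer: alpha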